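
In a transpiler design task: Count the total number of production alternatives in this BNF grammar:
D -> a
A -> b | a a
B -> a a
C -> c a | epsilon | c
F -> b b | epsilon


Counting alternatives per rule:
  D: 1 alternative(s)
  A: 2 alternative(s)
  B: 1 alternative(s)
  C: 3 alternative(s)
  F: 2 alternative(s)
Sum: 1 + 2 + 1 + 3 + 2 = 9

9


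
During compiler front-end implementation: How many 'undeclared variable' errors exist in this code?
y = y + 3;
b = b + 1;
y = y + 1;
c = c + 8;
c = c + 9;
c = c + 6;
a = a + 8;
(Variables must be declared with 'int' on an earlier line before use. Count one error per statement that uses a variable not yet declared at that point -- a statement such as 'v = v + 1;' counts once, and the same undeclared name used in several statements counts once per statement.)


Scanning code line by line:
  Line 1: use 'y' -> ERROR (undeclared)
  Line 2: use 'b' -> ERROR (undeclared)
  Line 3: use 'y' -> ERROR (undeclared)
  Line 4: use 'c' -> ERROR (undeclared)
  Line 5: use 'c' -> ERROR (undeclared)
  Line 6: use 'c' -> ERROR (undeclared)
  Line 7: use 'a' -> ERROR (undeclared)
Total undeclared variable errors: 7

7


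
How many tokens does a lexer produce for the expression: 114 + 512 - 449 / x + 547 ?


Scanning '114 + 512 - 449 / x + 547'
Token 1: '114' -> integer_literal
Token 2: '+' -> operator
Token 3: '512' -> integer_literal
Token 4: '-' -> operator
Token 5: '449' -> integer_literal
Token 6: '/' -> operator
Token 7: 'x' -> identifier
Token 8: '+' -> operator
Token 9: '547' -> integer_literal
Total tokens: 9

9


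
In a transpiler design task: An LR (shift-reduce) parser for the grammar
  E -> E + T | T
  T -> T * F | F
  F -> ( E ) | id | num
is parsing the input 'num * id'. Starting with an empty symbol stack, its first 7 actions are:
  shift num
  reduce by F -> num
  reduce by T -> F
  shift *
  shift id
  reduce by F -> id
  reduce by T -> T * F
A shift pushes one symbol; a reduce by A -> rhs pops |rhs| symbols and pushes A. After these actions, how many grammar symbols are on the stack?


Tracking the symbol stack through each action:
  Action 1: shift 'num' : push -> stack = [num] (size 1)
  Action 2: reduce by F -> num : pop 1, push F -> stack = [F] (size 1)
  Action 3: reduce by T -> F : pop 1, push T -> stack = [T] (size 1)
  Action 4: shift '*' : push -> stack = [T, *] (size 2)
  Action 5: shift 'id' : push -> stack = [T, *, id] (size 3)
  Action 6: reduce by F -> id : pop 1, push F -> stack = [T, *, F] (size 3)
  Action 7: reduce by T -> T * F : pop 3, push T -> stack = [T] (size 1)
Final stack size: 1

1


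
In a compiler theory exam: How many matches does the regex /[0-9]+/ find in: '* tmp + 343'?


Pattern: /[0-9]+/ (int literals)
Input: '* tmp + 343'
Scanning for matches:
  Match 1: '343'
Total matches: 1

1


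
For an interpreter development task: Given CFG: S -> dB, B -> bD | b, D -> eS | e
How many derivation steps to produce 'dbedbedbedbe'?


Grammar: S -> dB, B -> bD | b, D -> eS | e
Deriving 'dbedbedbedbe':
Step 1: S -> dB => dB
Step 2: B -> bD => dbD
Step 3: D -> eS => dbeS
Step 4: S -> dB => dbedB
Step 5: B -> bD => dbedbD
Step 6: D -> eS => dbedbeS
Step 7: S -> dB => dbedbedB
Step 8: B -> bD => dbedbedbD
Step 9: D -> eS => dbedbedbeS
Step 10: S -> dB => dbedbedbedB
Step 11: B -> bD => dbedbedbedbD
Step 12: D -> e => dbedbedbedbe
Total derivation steps: 12

12


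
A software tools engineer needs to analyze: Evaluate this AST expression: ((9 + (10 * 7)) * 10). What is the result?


Expression: ((9 + (10 * 7)) * 10)
Evaluating step by step:
  10 * 7 = 70
  9 + 70 = 79
  79 * 10 = 790
Result: 790

790


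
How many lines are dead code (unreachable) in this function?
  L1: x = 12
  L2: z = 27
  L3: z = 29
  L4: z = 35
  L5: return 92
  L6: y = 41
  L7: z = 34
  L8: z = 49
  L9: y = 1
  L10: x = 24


Analyzing control flow:
  L1: reachable (before return)
  L2: reachable (before return)
  L3: reachable (before return)
  L4: reachable (before return)
  L5: reachable (return statement)
  L6: DEAD (after return at L5)
  L7: DEAD (after return at L5)
  L8: DEAD (after return at L5)
  L9: DEAD (after return at L5)
  L10: DEAD (after return at L5)
Return at L5, total lines = 10
Dead lines: L6 through L10
Count: 5

5


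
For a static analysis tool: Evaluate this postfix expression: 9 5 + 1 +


Processing tokens left to right:
Push 9, Push 5
Pop 9 and 5, compute 9 + 5 = 14, push 14
Push 1
Pop 14 and 1, compute 14 + 1 = 15, push 15
Stack result: 15

15


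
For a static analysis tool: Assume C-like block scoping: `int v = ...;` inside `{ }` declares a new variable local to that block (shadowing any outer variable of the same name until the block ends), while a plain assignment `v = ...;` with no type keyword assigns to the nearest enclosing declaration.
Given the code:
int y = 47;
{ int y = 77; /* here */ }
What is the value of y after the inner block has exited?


Analyzing scoping rules:
Outer scope: declares y = 47
Inner block: 'int y = 77;' declares a NEW y that shadows the outer one
When the block exits the inner y goes out of scope; the outer y was never modified -> 47
Result: 47

47


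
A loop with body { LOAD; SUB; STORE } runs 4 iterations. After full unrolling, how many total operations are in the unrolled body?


Loop body operations: LOAD, SUB, STORE (3 ops per iteration)
Unrolling 4 iterations:
  Iteration 1: LOAD, SUB, STORE (3 ops)
  Iteration 2: LOAD, SUB, STORE (3 ops)
  Iteration 3: LOAD, SUB, STORE (3 ops)
  Iteration 4: LOAD, SUB, STORE (3 ops)
Total: 4 iterations * 3 ops/iter = 12 operations

12


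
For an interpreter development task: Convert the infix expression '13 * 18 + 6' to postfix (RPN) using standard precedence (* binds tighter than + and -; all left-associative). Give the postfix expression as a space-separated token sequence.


Applying the shunting-yard algorithm:
  Operand 13 -> output
  Push '*' onto operator stack -> op-stack: [*]
  Operand 18 -> output
  See '+' (prec 1); top '*' (prec 2) >= it -> pop '*' to output
  Push '+' onto operator stack -> op-stack: [+]
  Operand 6 -> output
  End of input: pop '+' to output
Postfix result: 13 18 * 6 +

13 18 * 6 +


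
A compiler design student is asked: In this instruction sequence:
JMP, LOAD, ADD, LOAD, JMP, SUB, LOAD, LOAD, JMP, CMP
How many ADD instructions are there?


Scanning instruction sequence for ADD:
  Position 1: JMP
  Position 2: LOAD
  Position 3: ADD <- MATCH
  Position 4: LOAD
  Position 5: JMP
  Position 6: SUB
  Position 7: LOAD
  Position 8: LOAD
  Position 9: JMP
  Position 10: CMP
Matches at positions: [3]
Total ADD count: 1

1


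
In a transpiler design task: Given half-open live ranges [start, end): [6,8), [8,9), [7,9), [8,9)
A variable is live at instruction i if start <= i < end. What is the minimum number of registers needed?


Live ranges:
  Var0: [6, 8)
  Var1: [8, 9)
  Var2: [7, 9)
  Var3: [8, 9)
Sweep-line events (position, delta, active):
  pos=6 start -> active=1
  pos=7 start -> active=2
  pos=8 end -> active=1
  pos=8 start -> active=2
  pos=8 start -> active=3
  pos=9 end -> active=2
  pos=9 end -> active=1
  pos=9 end -> active=0
Maximum simultaneous active: 3
Minimum registers needed: 3

3


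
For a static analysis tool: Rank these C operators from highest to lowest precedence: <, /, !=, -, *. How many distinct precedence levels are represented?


Looking up precedence for each operator:
  < -> precedence 4
  / -> precedence 6
  != -> precedence 3
  - -> precedence 5
  * -> precedence 6
Sorted highest to lowest: /, *, -, <, !=
Distinct precedence values: [6, 5, 4, 3]
Number of distinct levels: 4

4


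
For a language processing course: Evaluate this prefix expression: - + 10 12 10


Parsing prefix expression: - + 10 12 10
Step 1: Innermost operation '+ 10 12'
  10 + 12 = 22
Step 2: Outer operation '- [22] 10'
  22 - 10 = 12

12


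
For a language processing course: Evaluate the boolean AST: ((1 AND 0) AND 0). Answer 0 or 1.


Step 1: Evaluate inner node
  1 AND 0 = 0
Step 2: Evaluate root node
  0 AND 0 = 0

0


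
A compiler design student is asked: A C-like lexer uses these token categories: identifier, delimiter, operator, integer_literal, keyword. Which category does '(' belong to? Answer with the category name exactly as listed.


Token: '('
Checking categories:
  identifier: no
  integer_literal: no
  operator: no
  keyword: no
  delimiter: YES
Category: delimiter

delimiter


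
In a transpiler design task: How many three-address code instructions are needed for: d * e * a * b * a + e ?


Expression: d * e * a * b * a + e
Generating three-address code (respecting * over +/- precedence):
  Instruction 1: t1 = d * e
  Instruction 2: t2 = t1 * a
  Instruction 3: t3 = t2 * b
  Instruction 4: t4 = t3 * a
  Instruction 5: t5 = t4 + e
Total instructions: 5

5


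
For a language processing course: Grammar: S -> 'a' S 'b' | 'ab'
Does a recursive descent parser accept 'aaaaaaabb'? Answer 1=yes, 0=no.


Grammar accepts strings of the form a^n b^n (n >= 1)
Word: 'aaaaaaabb'
Counting: 7 a's and 2 b's
Check: 7 == 2? No
Mismatch: a-count != b-count
Rejected

0


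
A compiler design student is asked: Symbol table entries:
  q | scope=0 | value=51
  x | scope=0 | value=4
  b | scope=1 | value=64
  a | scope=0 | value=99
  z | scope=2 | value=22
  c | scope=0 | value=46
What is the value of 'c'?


Searching symbol table for 'c':
  q | scope=0 | value=51
  x | scope=0 | value=4
  b | scope=1 | value=64
  a | scope=0 | value=99
  z | scope=2 | value=22
  c | scope=0 | value=46 <- MATCH
Found 'c' at scope 0 with value 46

46


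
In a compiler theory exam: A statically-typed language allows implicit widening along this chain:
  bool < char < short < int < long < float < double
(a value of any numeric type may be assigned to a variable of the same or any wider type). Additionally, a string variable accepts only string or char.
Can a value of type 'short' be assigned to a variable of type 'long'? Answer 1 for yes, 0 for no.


Target variable type: long
Source value type: short
Numeric ranks: short=2, long=4
Widening allowed iff rank(source) <= rank(target): 2 <= 4? Yes
Result: 1

1


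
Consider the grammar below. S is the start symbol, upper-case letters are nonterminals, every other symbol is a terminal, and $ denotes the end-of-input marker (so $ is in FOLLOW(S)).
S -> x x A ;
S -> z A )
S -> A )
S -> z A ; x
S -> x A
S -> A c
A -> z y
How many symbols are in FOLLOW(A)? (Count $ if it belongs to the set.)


S is the start symbol and does not occur in any rule body, so FOLLOW(S) = {$}.
Examining every occurrence of A in a rule body:
  S -> x x A ; : A is followed by terminal ';' -> add ';'
  S -> z A ) : A is followed by terminal ')' -> add ')'
  S -> A ) : A is followed by terminal ')' -> add ')' (already in the set)
  S -> z A ; x : A is followed by terminal ';' -> add ';' (already in the set)
  S -> x A : A is at the right end -> add FOLLOW(S) = {$}
  S -> A c : A is followed by terminal 'c' -> add 'c'
  A -> z y : A does not occur in the body -> contributes nothing
FOLLOW(A) = {), ;, c, $}
Count: 4

4


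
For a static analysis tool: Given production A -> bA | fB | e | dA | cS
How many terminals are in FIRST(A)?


Production: A -> bA | fB | e | dA | cS
Examining each alternative for leading terminals:
  A -> bA : first terminal = 'b'
  A -> fB : first terminal = 'f'
  A -> e : first terminal = 'e'
  A -> dA : first terminal = 'd'
  A -> cS : first terminal = 'c'
FIRST(A) = {b, c, d, e, f}
Count: 5

5


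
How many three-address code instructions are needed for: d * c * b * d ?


Expression: d * c * b * d
Generating three-address code (respecting * over +/- precedence):
  Instruction 1: t1 = d * c
  Instruction 2: t2 = t1 * b
  Instruction 3: t3 = t2 * d
Total instructions: 3

3


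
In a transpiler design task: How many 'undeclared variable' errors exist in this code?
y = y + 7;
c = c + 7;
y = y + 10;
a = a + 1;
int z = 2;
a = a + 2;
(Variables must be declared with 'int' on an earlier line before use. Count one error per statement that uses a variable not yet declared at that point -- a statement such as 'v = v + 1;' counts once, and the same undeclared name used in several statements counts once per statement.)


Scanning code line by line:
  Line 1: use 'y' -> ERROR (undeclared)
  Line 2: use 'c' -> ERROR (undeclared)
  Line 3: use 'y' -> ERROR (undeclared)
  Line 4: use 'a' -> ERROR (undeclared)
  Line 5: declare 'z' -> declared = ['z']
  Line 6: use 'a' -> ERROR (undeclared)
Total undeclared variable errors: 5

5


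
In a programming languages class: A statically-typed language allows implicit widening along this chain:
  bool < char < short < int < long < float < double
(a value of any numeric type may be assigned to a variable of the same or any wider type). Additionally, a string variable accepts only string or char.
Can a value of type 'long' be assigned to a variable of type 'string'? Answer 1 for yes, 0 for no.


Target variable type: string
Source value type: long
Rule: string accepts only {string, char}
  source 'long' in {string, char}? No
Result: 0

0


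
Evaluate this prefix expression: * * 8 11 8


Parsing prefix expression: * * 8 11 8
Step 1: Innermost operation '* 8 11'
  8 * 11 = 88
Step 2: Outer operation '* [88] 8'
  88 * 8 = 704

704


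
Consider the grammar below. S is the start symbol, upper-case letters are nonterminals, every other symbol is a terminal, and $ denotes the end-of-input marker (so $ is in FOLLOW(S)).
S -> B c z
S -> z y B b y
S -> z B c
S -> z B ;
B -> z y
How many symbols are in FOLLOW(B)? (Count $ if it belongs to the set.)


S is the start symbol and does not occur in any rule body, so FOLLOW(S) = {$}.
Examining every occurrence of B in a rule body:
  S -> B c z : B is followed by terminal 'c' -> add 'c'
  S -> z y B b y : B is followed by terminal 'b' -> add 'b'
  S -> z B c : B is followed by terminal 'c' -> add 'c' (already in the set)
  S -> z B ; : B is followed by terminal ';' -> add ';'
  B -> z y : B does not occur in the body -> contributes nothing
FOLLOW(B) = {;, b, c}
Count: 3

3


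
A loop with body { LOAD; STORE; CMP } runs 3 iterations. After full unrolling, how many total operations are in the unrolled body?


Loop body operations: LOAD, STORE, CMP (3 ops per iteration)
Unrolling 3 iterations:
  Iteration 1: LOAD, STORE, CMP (3 ops)
  Iteration 2: LOAD, STORE, CMP (3 ops)
  Iteration 3: LOAD, STORE, CMP (3 ops)
Total: 3 iterations * 3 ops/iter = 9 operations

9


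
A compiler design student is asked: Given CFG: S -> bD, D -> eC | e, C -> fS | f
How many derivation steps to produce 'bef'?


Grammar: S -> bD, D -> eC | e, C -> fS | f
Deriving 'bef':
Step 1: S -> bD => bD
Step 2: D -> eC => beC
Step 3: C -> f => bef
Total derivation steps: 3

3


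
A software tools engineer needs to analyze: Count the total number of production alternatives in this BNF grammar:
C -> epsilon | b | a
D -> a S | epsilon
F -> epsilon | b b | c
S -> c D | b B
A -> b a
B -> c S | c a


Counting alternatives per rule:
  C: 3 alternative(s)
  D: 2 alternative(s)
  F: 3 alternative(s)
  S: 2 alternative(s)
  A: 1 alternative(s)
  B: 2 alternative(s)
Sum: 3 + 2 + 3 + 2 + 1 + 2 = 13

13


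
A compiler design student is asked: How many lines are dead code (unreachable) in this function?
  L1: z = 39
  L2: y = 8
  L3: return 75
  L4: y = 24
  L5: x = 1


Analyzing control flow:
  L1: reachable (before return)
  L2: reachable (before return)
  L3: reachable (return statement)
  L4: DEAD (after return at L3)
  L5: DEAD (after return at L3)
Return at L3, total lines = 5
Dead lines: L4 through L5
Count: 2

2


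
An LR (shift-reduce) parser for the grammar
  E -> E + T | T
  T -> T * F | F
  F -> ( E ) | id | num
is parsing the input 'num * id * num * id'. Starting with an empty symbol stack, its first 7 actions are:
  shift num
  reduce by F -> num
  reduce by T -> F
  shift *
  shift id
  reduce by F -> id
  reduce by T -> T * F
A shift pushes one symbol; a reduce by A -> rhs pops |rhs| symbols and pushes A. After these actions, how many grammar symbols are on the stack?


Tracking the symbol stack through each action:
  Action 1: shift 'num' : push -> stack = [num] (size 1)
  Action 2: reduce by F -> num : pop 1, push F -> stack = [F] (size 1)
  Action 3: reduce by T -> F : pop 1, push T -> stack = [T] (size 1)
  Action 4: shift '*' : push -> stack = [T, *] (size 2)
  Action 5: shift 'id' : push -> stack = [T, *, id] (size 3)
  Action 6: reduce by F -> id : pop 1, push F -> stack = [T, *, F] (size 3)
  Action 7: reduce by T -> T * F : pop 3, push T -> stack = [T] (size 1)
Final stack size: 1

1


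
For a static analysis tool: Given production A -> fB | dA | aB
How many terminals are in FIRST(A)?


Production: A -> fB | dA | aB
Examining each alternative for leading terminals:
  A -> fB : first terminal = 'f'
  A -> dA : first terminal = 'd'
  A -> aB : first terminal = 'a'
FIRST(A) = {a, d, f}
Count: 3

3


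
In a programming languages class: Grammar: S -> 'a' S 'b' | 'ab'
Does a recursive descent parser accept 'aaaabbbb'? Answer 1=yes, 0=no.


Grammar accepts strings of the form a^n b^n (n >= 1)
Word: 'aaaabbbb'
Counting: 4 a's and 4 b's
Check: 4 == 4? Yes
Derivation (S -> aSb applied 3 time(s), then S -> ab): S => aSb => aaSbb => aaaSbbb => aaaabbbb
Accepted

1


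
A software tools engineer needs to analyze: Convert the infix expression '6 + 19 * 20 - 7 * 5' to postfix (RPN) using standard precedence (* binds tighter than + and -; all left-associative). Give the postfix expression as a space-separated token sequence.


Applying the shunting-yard algorithm:
  Operand 6 -> output
  Push '+' onto operator stack -> op-stack: [+]
  Operand 19 -> output
  Push '*' onto operator stack -> op-stack: [+, *]
  Operand 20 -> output
  See '-' (prec 1); top '*' (prec 2) >= it -> pop '*' to output
  See '-' (prec 1); top '+' (prec 1) >= it -> pop '+' to output
  Push '-' onto operator stack -> op-stack: [-]
  Operand 7 -> output
  Push '*' onto operator stack -> op-stack: [-, *]
  Operand 5 -> output
  End of input: pop '*' to output
  End of input: pop '-' to output
Postfix result: 6 19 20 * + 7 5 * -

6 19 20 * + 7 5 * -


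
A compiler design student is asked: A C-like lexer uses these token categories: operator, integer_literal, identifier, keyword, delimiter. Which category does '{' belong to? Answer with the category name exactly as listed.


Token: '{'
Checking categories:
  identifier: no
  integer_literal: no
  operator: no
  keyword: no
  delimiter: YES
Category: delimiter

delimiter


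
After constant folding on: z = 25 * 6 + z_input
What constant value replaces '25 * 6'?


Identifying constant sub-expression:
  Original: z = 25 * 6 + z_input
  25 and 6 are both compile-time constants
  Evaluating: 25 * 6 = 150
  After folding: z = 150 + z_input

150


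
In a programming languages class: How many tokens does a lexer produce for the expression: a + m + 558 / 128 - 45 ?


Scanning 'a + m + 558 / 128 - 45'
Token 1: 'a' -> identifier
Token 2: '+' -> operator
Token 3: 'm' -> identifier
Token 4: '+' -> operator
Token 5: '558' -> integer_literal
Token 6: '/' -> operator
Token 7: '128' -> integer_literal
Token 8: '-' -> operator
Token 9: '45' -> integer_literal
Total tokens: 9

9


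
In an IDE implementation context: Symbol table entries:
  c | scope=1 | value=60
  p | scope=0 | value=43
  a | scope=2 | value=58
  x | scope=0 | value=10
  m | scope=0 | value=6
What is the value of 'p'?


Searching symbol table for 'p':
  c | scope=1 | value=60
  p | scope=0 | value=43 <- MATCH
  a | scope=2 | value=58
  x | scope=0 | value=10
  m | scope=0 | value=6
Found 'p' at scope 0 with value 43

43


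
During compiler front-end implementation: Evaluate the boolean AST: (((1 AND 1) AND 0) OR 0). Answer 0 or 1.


Step 1: Evaluate inner node
  1 AND 1 = 1
Step 2: Evaluate next node
  1 AND 0 = 0
Step 3: Evaluate root node
  0 OR 0 = 0

0


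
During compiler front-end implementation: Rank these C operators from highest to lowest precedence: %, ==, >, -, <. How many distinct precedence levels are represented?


Looking up precedence for each operator:
  % -> precedence 6
  == -> precedence 3
  > -> precedence 4
  - -> precedence 5
  < -> precedence 4
Sorted highest to lowest: %, -, >, <, ==
Distinct precedence values: [6, 5, 4, 3]
Number of distinct levels: 4

4


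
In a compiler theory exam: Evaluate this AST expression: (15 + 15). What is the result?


Expression: (15 + 15)
Evaluating step by step:
  15 + 15 = 30
Result: 30

30


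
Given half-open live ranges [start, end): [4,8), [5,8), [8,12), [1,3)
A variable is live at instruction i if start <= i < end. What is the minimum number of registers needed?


Live ranges:
  Var0: [4, 8)
  Var1: [5, 8)
  Var2: [8, 12)
  Var3: [1, 3)
Sweep-line events (position, delta, active):
  pos=1 start -> active=1
  pos=3 end -> active=0
  pos=4 start -> active=1
  pos=5 start -> active=2
  pos=8 end -> active=1
  pos=8 end -> active=0
  pos=8 start -> active=1
  pos=12 end -> active=0
Maximum simultaneous active: 2
Minimum registers needed: 2

2


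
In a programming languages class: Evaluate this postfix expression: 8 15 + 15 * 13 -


Processing tokens left to right:
Push 8, Push 15
Pop 8 and 15, compute 8 + 15 = 23, push 23
Push 15
Pop 23 and 15, compute 23 * 15 = 345, push 345
Push 13
Pop 345 and 13, compute 345 - 13 = 332, push 332
Stack result: 332

332


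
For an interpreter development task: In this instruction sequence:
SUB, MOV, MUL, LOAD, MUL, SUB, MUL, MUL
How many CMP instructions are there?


Scanning instruction sequence for CMP:
  Position 1: SUB
  Position 2: MOV
  Position 3: MUL
  Position 4: LOAD
  Position 5: MUL
  Position 6: SUB
  Position 7: MUL
  Position 8: MUL
Matches at positions: []
Total CMP count: 0

0


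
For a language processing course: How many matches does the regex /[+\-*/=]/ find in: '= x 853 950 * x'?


Pattern: /[+\-*/=]/ (operators)
Input: '= x 853 950 * x'
Scanning for matches:
  Match 1: '='
  Match 2: '*'
Total matches: 2

2


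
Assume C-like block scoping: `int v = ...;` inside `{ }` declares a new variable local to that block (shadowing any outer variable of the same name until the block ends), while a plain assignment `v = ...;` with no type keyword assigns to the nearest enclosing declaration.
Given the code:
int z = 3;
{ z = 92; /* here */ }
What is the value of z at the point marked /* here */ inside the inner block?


Analyzing scoping rules:
Outer scope: declares z = 3
Inner block: 'z = 92;' has no type keyword, so it is an assignment to the outer z (no shadowing)
Inside the block, after the assignment -> 92
Result: 92

92


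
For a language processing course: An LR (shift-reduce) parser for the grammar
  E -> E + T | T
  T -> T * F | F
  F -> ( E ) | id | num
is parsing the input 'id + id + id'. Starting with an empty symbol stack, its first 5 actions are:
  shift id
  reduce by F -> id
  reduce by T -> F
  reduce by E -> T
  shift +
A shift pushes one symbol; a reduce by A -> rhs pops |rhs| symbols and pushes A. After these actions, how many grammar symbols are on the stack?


Tracking the symbol stack through each action:
  Action 1: shift 'id' : push -> stack = [id] (size 1)
  Action 2: reduce by F -> id : pop 1, push F -> stack = [F] (size 1)
  Action 3: reduce by T -> F : pop 1, push T -> stack = [T] (size 1)
  Action 4: reduce by E -> T : pop 1, push E -> stack = [E] (size 1)
  Action 5: shift '+' : push -> stack = [E, +] (size 2)
Final stack size: 2

2


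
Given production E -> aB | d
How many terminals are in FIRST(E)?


Production: E -> aB | d
Examining each alternative for leading terminals:
  E -> aB : first terminal = 'a'
  E -> d : first terminal = 'd'
FIRST(E) = {a, d}
Count: 2

2


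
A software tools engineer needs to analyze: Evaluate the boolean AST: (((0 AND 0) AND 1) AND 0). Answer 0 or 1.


Step 1: Evaluate inner node
  0 AND 0 = 0
Step 2: Evaluate next node
  0 AND 1 = 0
Step 3: Evaluate root node
  0 AND 0 = 0

0


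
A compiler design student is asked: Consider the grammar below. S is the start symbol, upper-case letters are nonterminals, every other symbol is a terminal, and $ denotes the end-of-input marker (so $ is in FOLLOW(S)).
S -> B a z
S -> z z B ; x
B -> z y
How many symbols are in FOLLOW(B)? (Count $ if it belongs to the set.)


S is the start symbol and does not occur in any rule body, so FOLLOW(S) = {$}.
Examining every occurrence of B in a rule body:
  S -> B a z : B is followed by terminal 'a' -> add 'a'
  S -> z z B ; x : B is followed by terminal ';' -> add ';'
  B -> z y : B does not occur in the body -> contributes nothing
FOLLOW(B) = {;, a}
Count: 2

2


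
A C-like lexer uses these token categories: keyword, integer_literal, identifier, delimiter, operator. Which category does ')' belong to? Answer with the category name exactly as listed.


Token: ')'
Checking categories:
  identifier: no
  integer_literal: no
  operator: no
  keyword: no
  delimiter: YES
Category: delimiter

delimiter


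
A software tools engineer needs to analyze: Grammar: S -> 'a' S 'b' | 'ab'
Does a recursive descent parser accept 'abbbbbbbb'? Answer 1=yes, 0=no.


Grammar accepts strings of the form a^n b^n (n >= 1)
Word: 'abbbbbbbb'
Counting: 1 a's and 8 b's
Check: 1 == 8? No
Mismatch: a-count != b-count
Rejected

0


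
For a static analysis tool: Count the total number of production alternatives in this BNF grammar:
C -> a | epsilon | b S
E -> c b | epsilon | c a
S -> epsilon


Counting alternatives per rule:
  C: 3 alternative(s)
  E: 3 alternative(s)
  S: 1 alternative(s)
Sum: 3 + 3 + 1 = 7

7


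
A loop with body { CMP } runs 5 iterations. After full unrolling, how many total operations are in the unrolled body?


Loop body operations: CMP (1 op per iteration)
Unrolling 5 iterations:
  Iteration 1: CMP (1 ops)
  Iteration 2: CMP (1 ops)
  Iteration 3: CMP (1 ops)
  Iteration 4: CMP (1 ops)
  Iteration 5: CMP (1 ops)
Total: 5 iterations * 1 ops/iter = 5 operations

5


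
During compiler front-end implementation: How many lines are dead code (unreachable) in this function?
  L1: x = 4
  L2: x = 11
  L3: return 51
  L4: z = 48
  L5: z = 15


Analyzing control flow:
  L1: reachable (before return)
  L2: reachable (before return)
  L3: reachable (return statement)
  L4: DEAD (after return at L3)
  L5: DEAD (after return at L3)
Return at L3, total lines = 5
Dead lines: L4 through L5
Count: 2

2


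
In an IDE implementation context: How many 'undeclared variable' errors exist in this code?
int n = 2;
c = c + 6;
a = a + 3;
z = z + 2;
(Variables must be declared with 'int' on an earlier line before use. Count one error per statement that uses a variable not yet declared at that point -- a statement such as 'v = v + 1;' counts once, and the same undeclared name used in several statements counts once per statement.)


Scanning code line by line:
  Line 1: declare 'n' -> declared = ['n']
  Line 2: use 'c' -> ERROR (undeclared)
  Line 3: use 'a' -> ERROR (undeclared)
  Line 4: use 'z' -> ERROR (undeclared)
Total undeclared variable errors: 3

3


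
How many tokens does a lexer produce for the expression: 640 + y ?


Scanning '640 + y'
Token 1: '640' -> integer_literal
Token 2: '+' -> operator
Token 3: 'y' -> identifier
Total tokens: 3

3


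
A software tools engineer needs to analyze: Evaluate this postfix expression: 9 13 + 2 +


Processing tokens left to right:
Push 9, Push 13
Pop 9 and 13, compute 9 + 13 = 22, push 22
Push 2
Pop 22 and 2, compute 22 + 2 = 24, push 24
Stack result: 24

24


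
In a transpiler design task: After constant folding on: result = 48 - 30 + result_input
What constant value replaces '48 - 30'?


Identifying constant sub-expression:
  Original: result = 48 - 30 + result_input
  48 and 30 are both compile-time constants
  Evaluating: 48 - 30 = 18
  After folding: result = 18 + result_input

18


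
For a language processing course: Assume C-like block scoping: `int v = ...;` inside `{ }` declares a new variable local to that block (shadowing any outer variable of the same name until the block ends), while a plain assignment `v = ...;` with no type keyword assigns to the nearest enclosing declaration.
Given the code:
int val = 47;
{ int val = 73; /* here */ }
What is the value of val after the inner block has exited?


Analyzing scoping rules:
Outer scope: declares val = 47
Inner block: 'int val = 73;' declares a NEW val that shadows the outer one
When the block exits the inner val goes out of scope; the outer val was never modified -> 47
Result: 47

47


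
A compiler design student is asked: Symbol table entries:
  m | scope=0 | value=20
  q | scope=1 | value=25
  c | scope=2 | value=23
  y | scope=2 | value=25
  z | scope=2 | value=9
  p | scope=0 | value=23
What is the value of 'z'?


Searching symbol table for 'z':
  m | scope=0 | value=20
  q | scope=1 | value=25
  c | scope=2 | value=23
  y | scope=2 | value=25
  z | scope=2 | value=9 <- MATCH
  p | scope=0 | value=23
Found 'z' at scope 2 with value 9

9


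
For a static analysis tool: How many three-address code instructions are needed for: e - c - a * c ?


Expression: e - c - a * c
Generating three-address code (respecting * over +/- precedence):
  Instruction 1: t1 = a * c
  Instruction 2: t2 = e - c
  Instruction 3: t3 = t2 - t1
Total instructions: 3

3


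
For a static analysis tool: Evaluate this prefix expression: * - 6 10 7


Parsing prefix expression: * - 6 10 7
Step 1: Innermost operation '- 6 10'
  6 - 10 = -4
Step 2: Outer operation '* [-4] 7'
  -4 * 7 = -28

-28


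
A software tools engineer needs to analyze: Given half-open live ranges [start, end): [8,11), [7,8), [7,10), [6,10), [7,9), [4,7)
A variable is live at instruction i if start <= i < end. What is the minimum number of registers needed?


Live ranges:
  Var0: [8, 11)
  Var1: [7, 8)
  Var2: [7, 10)
  Var3: [6, 10)
  Var4: [7, 9)
  Var5: [4, 7)
Sweep-line events (position, delta, active):
  pos=4 start -> active=1
  pos=6 start -> active=2
  pos=7 end -> active=1
  pos=7 start -> active=2
  pos=7 start -> active=3
  pos=7 start -> active=4
  pos=8 end -> active=3
  pos=8 start -> active=4
  pos=9 end -> active=3
  pos=10 end -> active=2
  pos=10 end -> active=1
  pos=11 end -> active=0
Maximum simultaneous active: 4
Minimum registers needed: 4

4


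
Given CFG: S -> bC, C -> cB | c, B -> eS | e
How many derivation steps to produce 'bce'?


Grammar: S -> bC, C -> cB | c, B -> eS | e
Deriving 'bce':
Step 1: S -> bC => bC
Step 2: C -> cB => bcB
Step 3: B -> e => bce
Total derivation steps: 3

3


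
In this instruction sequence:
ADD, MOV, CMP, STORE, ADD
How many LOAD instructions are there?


Scanning instruction sequence for LOAD:
  Position 1: ADD
  Position 2: MOV
  Position 3: CMP
  Position 4: STORE
  Position 5: ADD
Matches at positions: []
Total LOAD count: 0

0


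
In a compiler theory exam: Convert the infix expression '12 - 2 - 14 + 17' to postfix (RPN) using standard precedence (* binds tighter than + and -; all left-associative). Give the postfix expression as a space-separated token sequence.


Applying the shunting-yard algorithm:
  Operand 12 -> output
  Push '-' onto operator stack -> op-stack: [-]
  Operand 2 -> output
  See '-' (prec 1); top '-' (prec 1) >= it -> pop '-' to output
  Push '-' onto operator stack -> op-stack: [-]
  Operand 14 -> output
  See '+' (prec 1); top '-' (prec 1) >= it -> pop '-' to output
  Push '+' onto operator stack -> op-stack: [+]
  Operand 17 -> output
  End of input: pop '+' to output
Postfix result: 12 2 - 14 - 17 +

12 2 - 14 - 17 +


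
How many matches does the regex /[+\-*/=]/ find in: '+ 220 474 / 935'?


Pattern: /[+\-*/=]/ (operators)
Input: '+ 220 474 / 935'
Scanning for matches:
  Match 1: '+'
  Match 2: '/'
Total matches: 2

2


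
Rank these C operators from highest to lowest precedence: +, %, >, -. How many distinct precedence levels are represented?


Looking up precedence for each operator:
  + -> precedence 5
  % -> precedence 6
  > -> precedence 4
  - -> precedence 5
Sorted highest to lowest: %, +, -, >
Distinct precedence values: [6, 5, 4]
Number of distinct levels: 3

3


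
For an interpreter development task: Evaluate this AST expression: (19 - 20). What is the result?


Expression: (19 - 20)
Evaluating step by step:
  19 - 20 = -1
Result: -1

-1


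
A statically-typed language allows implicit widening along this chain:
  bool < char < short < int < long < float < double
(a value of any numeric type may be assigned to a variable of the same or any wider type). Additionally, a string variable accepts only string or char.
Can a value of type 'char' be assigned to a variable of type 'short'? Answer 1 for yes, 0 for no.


Target variable type: short
Source value type: char
Numeric ranks: char=1, short=2
Widening allowed iff rank(source) <= rank(target): 1 <= 2? Yes
Result: 1

1


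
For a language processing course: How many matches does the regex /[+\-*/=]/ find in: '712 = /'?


Pattern: /[+\-*/=]/ (operators)
Input: '712 = /'
Scanning for matches:
  Match 1: '='
  Match 2: '/'
Total matches: 2

2


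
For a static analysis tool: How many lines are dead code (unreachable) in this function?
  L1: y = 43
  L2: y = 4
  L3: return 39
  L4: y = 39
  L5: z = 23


Analyzing control flow:
  L1: reachable (before return)
  L2: reachable (before return)
  L3: reachable (return statement)
  L4: DEAD (after return at L3)
  L5: DEAD (after return at L3)
Return at L3, total lines = 5
Dead lines: L4 through L5
Count: 2

2


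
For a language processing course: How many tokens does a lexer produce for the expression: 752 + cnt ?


Scanning '752 + cnt'
Token 1: '752' -> integer_literal
Token 2: '+' -> operator
Token 3: 'cnt' -> identifier
Total tokens: 3

3


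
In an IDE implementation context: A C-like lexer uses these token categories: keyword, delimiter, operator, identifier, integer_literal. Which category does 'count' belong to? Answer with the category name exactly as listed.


Token: 'count'
Checking categories:
  identifier: YES
  integer_literal: no
  operator: no
  keyword: no
  delimiter: no
Category: identifier

identifier


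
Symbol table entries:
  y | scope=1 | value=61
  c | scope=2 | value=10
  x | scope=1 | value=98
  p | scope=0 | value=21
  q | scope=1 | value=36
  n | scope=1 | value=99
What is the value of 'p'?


Searching symbol table for 'p':
  y | scope=1 | value=61
  c | scope=2 | value=10
  x | scope=1 | value=98
  p | scope=0 | value=21 <- MATCH
  q | scope=1 | value=36
  n | scope=1 | value=99
Found 'p' at scope 0 with value 21

21


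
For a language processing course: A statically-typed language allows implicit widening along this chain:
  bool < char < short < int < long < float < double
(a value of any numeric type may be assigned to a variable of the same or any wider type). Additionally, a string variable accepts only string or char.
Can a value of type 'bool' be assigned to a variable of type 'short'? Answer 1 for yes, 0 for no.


Target variable type: short
Source value type: bool
Numeric ranks: bool=0, short=2
Widening allowed iff rank(source) <= rank(target): 0 <= 2? Yes
Result: 1

1


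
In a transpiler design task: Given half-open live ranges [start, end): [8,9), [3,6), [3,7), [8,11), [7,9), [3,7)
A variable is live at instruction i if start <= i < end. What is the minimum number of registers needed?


Live ranges:
  Var0: [8, 9)
  Var1: [3, 6)
  Var2: [3, 7)
  Var3: [8, 11)
  Var4: [7, 9)
  Var5: [3, 7)
Sweep-line events (position, delta, active):
  pos=3 start -> active=1
  pos=3 start -> active=2
  pos=3 start -> active=3
  pos=6 end -> active=2
  pos=7 end -> active=1
  pos=7 end -> active=0
  pos=7 start -> active=1
  pos=8 start -> active=2
  pos=8 start -> active=3
  pos=9 end -> active=2
  pos=9 end -> active=1
  pos=11 end -> active=0
Maximum simultaneous active: 3
Minimum registers needed: 3

3


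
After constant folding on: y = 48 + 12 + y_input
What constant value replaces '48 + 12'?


Identifying constant sub-expression:
  Original: y = 48 + 12 + y_input
  48 and 12 are both compile-time constants
  Evaluating: 48 + 12 = 60
  After folding: y = 60 + y_input

60


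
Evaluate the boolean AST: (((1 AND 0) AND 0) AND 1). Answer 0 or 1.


Step 1: Evaluate inner node
  1 AND 0 = 0
Step 2: Evaluate next node
  0 AND 0 = 0
Step 3: Evaluate root node
  0 AND 1 = 0

0


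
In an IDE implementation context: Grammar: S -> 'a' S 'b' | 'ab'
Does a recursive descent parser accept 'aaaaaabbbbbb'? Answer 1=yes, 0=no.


Grammar accepts strings of the form a^n b^n (n >= 1)
Word: 'aaaaaabbbbbb'
Counting: 6 a's and 6 b's
Check: 6 == 6? Yes
Derivation (S -> aSb applied 5 time(s), then S -> ab): S => aSb => aaSbb => aaaSbbb => aaaaSbbbb => aaaaaSbbbbb => aaaaaabbbbbb
Accepted

1


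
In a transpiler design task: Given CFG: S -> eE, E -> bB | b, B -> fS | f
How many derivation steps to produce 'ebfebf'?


Grammar: S -> eE, E -> bB | b, B -> fS | f
Deriving 'ebfebf':
Step 1: S -> eE => eE
Step 2: E -> bB => ebB
Step 3: B -> fS => ebfS
Step 4: S -> eE => ebfeE
Step 5: E -> bB => ebfebB
Step 6: B -> f => ebfebf
Total derivation steps: 6

6


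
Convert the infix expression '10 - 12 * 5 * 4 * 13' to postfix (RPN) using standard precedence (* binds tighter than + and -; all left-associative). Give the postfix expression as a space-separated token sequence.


Applying the shunting-yard algorithm:
  Operand 10 -> output
  Push '-' onto operator stack -> op-stack: [-]
  Operand 12 -> output
  Push '*' onto operator stack -> op-stack: [-, *]
  Operand 5 -> output
  See '*' (prec 2); top '*' (prec 2) >= it -> pop '*' to output
  Push '*' onto operator stack -> op-stack: [-, *]
  Operand 4 -> output
  See '*' (prec 2); top '*' (prec 2) >= it -> pop '*' to output
  Push '*' onto operator stack -> op-stack: [-, *]
  Operand 13 -> output
  End of input: pop '*' to output
  End of input: pop '-' to output
Postfix result: 10 12 5 * 4 * 13 * -

10 12 5 * 4 * 13 * -


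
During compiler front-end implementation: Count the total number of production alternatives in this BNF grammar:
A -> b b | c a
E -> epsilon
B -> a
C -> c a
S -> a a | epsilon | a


Counting alternatives per rule:
  A: 2 alternative(s)
  E: 1 alternative(s)
  B: 1 alternative(s)
  C: 1 alternative(s)
  S: 3 alternative(s)
Sum: 2 + 1 + 1 + 1 + 3 = 8

8


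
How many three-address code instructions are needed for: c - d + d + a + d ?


Expression: c - d + d + a + d
Generating three-address code (respecting * over +/- precedence):
  Instruction 1: t1 = c - d
  Instruction 2: t2 = t1 + d
  Instruction 3: t3 = t2 + a
  Instruction 4: t4 = t3 + d
Total instructions: 4

4


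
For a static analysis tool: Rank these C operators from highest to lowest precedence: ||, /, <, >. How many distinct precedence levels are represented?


Looking up precedence for each operator:
  || -> precedence 1
  / -> precedence 6
  < -> precedence 4
  > -> precedence 4
Sorted highest to lowest: /, <, >, ||
Distinct precedence values: [6, 4, 1]
Number of distinct levels: 3

3


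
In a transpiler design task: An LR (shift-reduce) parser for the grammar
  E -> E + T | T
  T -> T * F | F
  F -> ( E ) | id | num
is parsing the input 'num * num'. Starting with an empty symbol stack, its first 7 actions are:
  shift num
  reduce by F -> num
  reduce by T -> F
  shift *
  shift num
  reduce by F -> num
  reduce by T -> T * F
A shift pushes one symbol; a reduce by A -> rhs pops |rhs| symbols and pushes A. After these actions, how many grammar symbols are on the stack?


Tracking the symbol stack through each action:
  Action 1: shift 'num' : push -> stack = [num] (size 1)
  Action 2: reduce by F -> num : pop 1, push F -> stack = [F] (size 1)
  Action 3: reduce by T -> F : pop 1, push T -> stack = [T] (size 1)
  Action 4: shift '*' : push -> stack = [T, *] (size 2)
  Action 5: shift 'num' : push -> stack = [T, *, num] (size 3)
  Action 6: reduce by F -> num : pop 1, push F -> stack = [T, *, F] (size 3)
  Action 7: reduce by T -> T * F : pop 3, push T -> stack = [T] (size 1)
Final stack size: 1

1
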